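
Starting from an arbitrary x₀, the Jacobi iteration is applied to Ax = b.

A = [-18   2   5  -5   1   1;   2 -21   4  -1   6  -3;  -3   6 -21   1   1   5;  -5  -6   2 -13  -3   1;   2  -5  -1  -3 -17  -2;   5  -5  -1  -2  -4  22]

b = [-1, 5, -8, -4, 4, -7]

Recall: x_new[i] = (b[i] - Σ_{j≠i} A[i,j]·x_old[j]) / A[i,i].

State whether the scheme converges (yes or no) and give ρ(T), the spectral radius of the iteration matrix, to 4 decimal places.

yes, ρ = 0.5086

Diagonal D = diag(-18, -21, -21, -13, -17, 22); L, U strict lower/upper.
T_J = -D⁻¹(L+U): T[1,4] = -(6)/(-21) = +0.2857; T[1,1] = 0.
  T[0,:] = [+0.0000  +0.1111  +0.2778  -0.2778  +0.0556  +0.0556]
  T[1,:] = [+0.0952  +0.0000  +0.1905  -0.0476  +0.2857  -0.1429]
  T[2,:] = [-0.1429  +0.2857  +0.0000  +0.0476  +0.0476  +0.2381]
  T[3,:] = [-0.3846  -0.4615  +0.1538  +0.0000  -0.2308  +0.0769]
  T[4,:] = [+0.1176  -0.2941  -0.0588  -0.1765  +0.0000  -0.1176]
  T[5,:] = [-0.2273  +0.2273  +0.0455  +0.0909  +0.1818  +0.0000]
moduli |λ_i(T)| = 0.5086, 0.3061, 0.3061, 0.2555, 0.2533, 0.2533.
ρ = 0.5086; 0.5086 < 1, so it converges for any x₀.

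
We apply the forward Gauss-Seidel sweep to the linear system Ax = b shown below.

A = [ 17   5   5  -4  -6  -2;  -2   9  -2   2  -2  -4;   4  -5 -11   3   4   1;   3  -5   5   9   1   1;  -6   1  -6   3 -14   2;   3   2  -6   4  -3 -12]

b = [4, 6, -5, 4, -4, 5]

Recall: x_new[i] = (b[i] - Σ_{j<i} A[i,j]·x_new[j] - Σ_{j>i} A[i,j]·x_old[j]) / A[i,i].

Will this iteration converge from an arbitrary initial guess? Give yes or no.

yes

A = D + L + U where D = diag(17, 9, -11, 9, -14, -12).
T_GS = -(D+L)⁻¹U: row 0 first, T[0,2] = -(5)/(17) = -0.2941; later rows by forward substitution.
  T[0,:] = [+0.0000  -0.2941  -0.2941  +0.2353  +0.3529  +0.1176]
  T[1,:] = [+0.0000  -0.0654  +0.1569  -0.1699  +0.3007  +0.4706]
  T[2,:] = [+0.0000  -0.0772  -0.1783  +0.4355  +0.3553  -0.0802]
  T[3,:] = [+0.0000  +0.1046  +0.2842  -0.4148  -0.2591  +0.1557]
  T[4,:] = [+0.0000  +0.1769  +0.2746  -0.3885  -0.3376  +0.1938]
  T[5,:] = [+0.0000  -0.0551  +0.0678  -0.2284  -0.0413  +0.1514]
eigenvalue magnitudes: 0.9473, 0.1736, 0.1736, 0.1098, 0.0226, 0.0000.
ρ = 0.9473; 0.9473 < 1: convergent.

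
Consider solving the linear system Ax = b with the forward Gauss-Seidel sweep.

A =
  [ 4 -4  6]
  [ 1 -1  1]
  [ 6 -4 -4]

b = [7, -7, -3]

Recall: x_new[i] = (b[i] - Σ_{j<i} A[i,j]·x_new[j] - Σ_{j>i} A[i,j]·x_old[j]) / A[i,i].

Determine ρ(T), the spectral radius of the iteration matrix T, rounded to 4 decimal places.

Diagonal D = diag(4, -1, -4); L, U strict lower/upper.
GS T = -(D+L)⁻¹U: row 0 first, T[0,1] = -(-4)/(4) = +1.0000; later rows by forward substitution.
  T[0,:] = [+0.0000 +1.0000 -1.5000]
  T[1,:] = [+0.0000 +1.0000 -0.5000]
  T[2,:] = [+0.0000 +0.5000 -1.7500]
|eigenvalues of T|: 1.6559, 0.9059, 0.0000.
spectral radius ρ = 1.6559; 1.6559 > 1 ⇒ diverges.

1.6559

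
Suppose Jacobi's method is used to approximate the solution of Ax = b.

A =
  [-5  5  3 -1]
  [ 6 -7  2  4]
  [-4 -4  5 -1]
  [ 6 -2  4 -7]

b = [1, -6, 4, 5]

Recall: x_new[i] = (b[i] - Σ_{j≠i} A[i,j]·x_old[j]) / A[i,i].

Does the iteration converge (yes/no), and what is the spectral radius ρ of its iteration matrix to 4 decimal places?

no, ρ = 1.5663

Diagonal D = diag(-5, -7, 5, -7); L, U strict lower/upper.
Jacobi: T = -D⁻¹(L+U), T[3,1] = -(-2)/(-7) = -0.2857; T[3,3] = 0.
  T[0,:] = [+0.0000 +1.0000 +0.6000 -0.2000]
  T[1,:] = [+0.8571 +0.0000 +0.2857 +0.5714]
  T[2,:] = [+0.8000 +0.8000 +0.0000 +0.2000]
  T[3,:] = [+0.8571 -0.2857 +0.5714 +0.0000]
|λ(T)| sorted: 1.5663, 0.7428, 0.7428, 0.5441.
ρ(T) = max|λ| = 1.5663; 1.5663 > 1 ⇒ diverges.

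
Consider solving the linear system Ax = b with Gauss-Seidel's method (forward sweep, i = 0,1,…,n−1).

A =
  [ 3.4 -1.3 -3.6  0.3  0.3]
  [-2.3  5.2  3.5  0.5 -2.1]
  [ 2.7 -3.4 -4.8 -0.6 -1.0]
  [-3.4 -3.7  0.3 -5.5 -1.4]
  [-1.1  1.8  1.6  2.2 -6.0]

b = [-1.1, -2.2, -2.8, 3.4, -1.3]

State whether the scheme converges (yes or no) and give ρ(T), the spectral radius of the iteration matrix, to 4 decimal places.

yes, ρ = 0.8383

Write A = D+L+U with D = diag(3.4, 5.2, -4.8, -5.5, -6).
Gauss-Seidel: T = -(D+L)⁻¹U, row 0 first, T[0,1] = -(-1.3)/(3.4) = +0.3824; later rows by forward substitution.
  T[0,:] = [+0.0000 +0.3824 +1.0588 -0.0882 -0.0882]
  T[1,:] = [+0.0000 +0.1691 -0.2048 -0.1352 +0.3648]
  T[2,:] = [+0.0000 +0.0953 +0.7406 -0.0789 -0.5164]
  T[3,:] = [+0.0000 -0.3449 -0.4764 +0.1412 -0.4736]
  T[4,:] = [+0.0000 -0.1204 -0.2327 +0.0064 -0.1857]
moduli |λ_i(T)| = 0.8383, 0.3243, 0.3149, 0.0175, 0.0000.
ρ(T) = max|λ| = 0.8383; 0.8383 < 1 ⇒ converges.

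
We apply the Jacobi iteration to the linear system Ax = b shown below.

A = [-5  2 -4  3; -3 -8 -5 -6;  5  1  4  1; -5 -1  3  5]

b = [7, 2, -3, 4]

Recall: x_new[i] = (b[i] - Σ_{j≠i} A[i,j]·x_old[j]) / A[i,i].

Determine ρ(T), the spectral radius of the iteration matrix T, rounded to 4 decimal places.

Let D = diag(-5, -8, 4, 5); L, U the strict triangles.
T_J = -D⁻¹(L+U): T[2,1] = -(1)/(4) = -0.2500; T[2,2] = 0.
  T[0,:] = [+0.0000  +0.4000  -0.8000  +0.6000]
  T[1,:] = [-0.3750  +0.0000  -0.6250  -0.7500]
  T[2,:] = [-1.2500  -0.2500  +0.0000  -0.2500]
  T[3,:] = [+1.0000  +0.2000  -0.6000  +0.0000]
moduli |λ_i(T)| = 1.3578, 0.9594, 0.6288, 0.2304.
ρ(T) = max|λ| = 1.3578; 1.3578 > 1, so it fails to converge.

1.3578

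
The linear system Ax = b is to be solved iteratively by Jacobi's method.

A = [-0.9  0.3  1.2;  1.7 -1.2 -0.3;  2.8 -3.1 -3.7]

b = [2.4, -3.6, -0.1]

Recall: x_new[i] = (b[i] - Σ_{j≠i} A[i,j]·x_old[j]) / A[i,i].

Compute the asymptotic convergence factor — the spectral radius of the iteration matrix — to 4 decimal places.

1.6412

A = D + L + U where D = diag(-0.9, -1.2, -3.7).
Jacobi: T = -D⁻¹(L+U), T[1,0] = -(1.7)/(-1.2) = +1.4167; T[1,1] = 0.
  T[0,:] = [+0.0000  +0.3333  +1.3333]
  T[1,:] = [+1.4167  +0.0000  -0.2500]
  T[2,:] = [+0.7568  -0.8378  +0.0000]
|roots of det(T-λI)|: 1.6412, 1.0014, 1.0014.
ρ = 1.6412; 1.6412 > 1: divergent.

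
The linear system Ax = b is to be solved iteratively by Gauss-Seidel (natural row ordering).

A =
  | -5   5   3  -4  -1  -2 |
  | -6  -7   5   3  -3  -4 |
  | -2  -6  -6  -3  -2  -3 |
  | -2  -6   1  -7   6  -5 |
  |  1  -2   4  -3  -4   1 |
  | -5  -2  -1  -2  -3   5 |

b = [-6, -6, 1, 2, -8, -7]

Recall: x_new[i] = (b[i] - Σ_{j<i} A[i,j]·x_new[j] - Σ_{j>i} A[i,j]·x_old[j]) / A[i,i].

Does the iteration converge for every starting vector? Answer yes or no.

no

Let D = diag(-5, -7, -6, -7, -4, 5); L, U the strict triangles.
T_GS = -(D+L)⁻¹U: row 0 first, T[0,5] = -(-2)/(-5) = -0.4000; later rows by forward substitution.
  T[0,:] = [+0.0000  +1.0000  +0.6000  -0.8000  -0.2000  -0.4000]
  T[1,:] = [+0.0000  -0.8571  +0.2000  +1.1143  -0.2571  -0.2286]
  T[2,:] = [+0.0000  +0.5238  -0.4000  -1.3476  -0.0095  -0.1381]
  T[3,:] = [+0.0000  +0.5238  -0.4000  -0.9190  +1.1333  -0.4238]
  T[4,:] = [+0.0000  +0.8095  -0.0500  -1.4155  -0.7810  +0.4440]
  T[5,:] = [+0.0000  +1.4571  +0.4100  -1.8407  -0.3200  -0.4221]
eigenvalue magnitudes: 1.5216, 1.0246, 1.0246, 0.7987, 0.0600, 0.0000.
spectral radius ρ = 1.5216; 1.5216 > 1, so it fails to converge.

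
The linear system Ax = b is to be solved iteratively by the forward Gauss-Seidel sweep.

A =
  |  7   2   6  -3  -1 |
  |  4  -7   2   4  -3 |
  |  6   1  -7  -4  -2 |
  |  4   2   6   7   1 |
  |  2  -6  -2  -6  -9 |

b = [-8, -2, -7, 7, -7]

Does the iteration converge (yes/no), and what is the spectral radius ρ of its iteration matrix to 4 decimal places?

Write A = D+L+U with D = diag(7, -7, -7, 7, -9).
GS T = -(D+L)⁻¹U: row 0 first, T[0,4] = -(-1)/(7) = +0.1429; later rows by forward substitution.
  T[0,:] = [+0.0000, -0.2857, -0.8571, +0.4286, +0.1429]
  T[1,:] = [+0.0000, -0.1633, -0.2041, +0.8163, -0.3469]
  T[2,:] = [+0.0000, -0.2682, -0.7638, -0.0875, -0.2128]
  T[3,:] = [+0.0000, +0.4398, +1.2028, -0.4032, +0.0571]
  T[4,:] = [+0.0000, -0.1883, -0.6866, -0.1608, +0.2723]
eigenvalue magnitudes: 1.2519, 0.4694, 0.2843, 0.0089, 0.0000.
spectral radius ρ = 1.2519; 1.2519 > 1 ⇒ diverges.

no, ρ = 1.2519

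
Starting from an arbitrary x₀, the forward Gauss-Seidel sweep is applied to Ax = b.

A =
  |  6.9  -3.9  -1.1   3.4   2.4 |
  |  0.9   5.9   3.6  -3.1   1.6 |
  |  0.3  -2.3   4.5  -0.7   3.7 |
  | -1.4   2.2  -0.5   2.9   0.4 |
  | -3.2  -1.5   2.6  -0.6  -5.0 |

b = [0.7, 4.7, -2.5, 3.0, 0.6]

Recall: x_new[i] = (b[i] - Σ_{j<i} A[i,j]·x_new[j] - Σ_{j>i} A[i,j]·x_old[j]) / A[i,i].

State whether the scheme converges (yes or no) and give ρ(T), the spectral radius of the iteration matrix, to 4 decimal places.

no, ρ = 1.4114

A = D + L + U where D = diag(6.9, 5.9, 4.5, 2.9, -5).
T_GS = -(D+L)⁻¹U: row 0 first, T[0,4] = -(2.4)/(6.9) = -0.3478; later rows by forward substitution.
  T[0,:] = [+0.0000, +0.5652, +0.1594, -0.4928, -0.3478]
  T[1,:] = [+0.0000, -0.0862, -0.6345, +0.6006, -0.2181]
  T[2,:] = [+0.0000, -0.0817, -0.3349, +0.4954, -0.9105]
  T[3,:] = [+0.0000, +0.3242, +0.5006, -0.6081, -0.2974]
  T[4,:] = [+0.0000, -0.4173, -0.1459, +0.4658, -0.1497]
eigenvalue magnitudes: 1.4114, 0.4377, 0.4377, 0.0175, 0.0000.
spectral radius ρ = 1.4114; 1.4114 > 1 ⇒ diverges.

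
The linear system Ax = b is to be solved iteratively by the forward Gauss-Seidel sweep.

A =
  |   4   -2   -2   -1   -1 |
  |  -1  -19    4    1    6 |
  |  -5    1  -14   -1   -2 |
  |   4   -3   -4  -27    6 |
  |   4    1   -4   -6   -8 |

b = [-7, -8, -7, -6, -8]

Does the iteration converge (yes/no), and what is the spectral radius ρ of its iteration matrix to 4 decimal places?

yes, ρ = 0.2936

A = D + L + U where D = diag(4, -19, -14, -27, -8).
T_GS = -(D+L)⁻¹U: row 0 first, T[0,4] = -(-1)/(4) = +0.2500; later rows by forward substitution.
  T[0,:] = [+0.0000, +0.5000, +0.5000, +0.2500, +0.2500]
  T[1,:] = [+0.0000, -0.0263, +0.1842, +0.0395, +0.3026]
  T[2,:] = [+0.0000, -0.1805, -0.1654, -0.1579, -0.2105]
  T[3,:] = [+0.0000, +0.1037, +0.0781, +0.0560, +0.2568]
  T[4,:] = [+0.0000, +0.2591, +0.2971, +0.1668, +0.0755]
|eigenvalues of T|: 0.2936, 0.2255, 0.2255, 0.0560, 0.0000.
ρ(T) = max|λ| = 0.2936; 0.2936 < 1: convergent.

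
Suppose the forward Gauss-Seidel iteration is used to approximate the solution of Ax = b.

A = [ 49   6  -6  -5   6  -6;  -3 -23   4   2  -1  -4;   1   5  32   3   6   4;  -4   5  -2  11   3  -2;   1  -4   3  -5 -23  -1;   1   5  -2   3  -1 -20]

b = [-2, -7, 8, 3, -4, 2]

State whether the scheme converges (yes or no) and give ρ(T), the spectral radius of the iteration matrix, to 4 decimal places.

yes, ρ = 0.1555

Diagonal D = diag(49, -23, 32, 11, -23, -20); L, U strict lower/upper.
Gauss-Seidel: T = -(D+L)⁻¹U, row 0 first, T[0,5] = -(-6)/(49) = +0.1224; later rows by forward substitution.
  T[0,:] = [+0.0000, -0.1224, +0.1224, +0.1020, -0.1224, +0.1224]
  T[1,:] = [+0.0000, +0.0160, +0.1579, +0.0736, -0.0275, -0.1899]
  T[2,:] = [+0.0000, +0.0013, -0.0285, -0.1084, -0.1794, -0.0992]
  T[3,:] = [+0.0000, -0.0515, -0.0324, -0.0161, -0.3374, +0.2946]
  T[4,:] = [+0.0000, +0.0033, -0.0188, -0.0190, +0.0494, -0.0821]
  T[5,:] = [+0.0000, -0.0102, +0.0445, +0.0329, -0.0481, +0.0169]
|λ(T)| sorted: 0.1555, 0.1090, 0.1090, 0.0730, 0.0088, 0.0000.
ρ = 0.1555; 0.1555 < 1, so it converges for any x₀.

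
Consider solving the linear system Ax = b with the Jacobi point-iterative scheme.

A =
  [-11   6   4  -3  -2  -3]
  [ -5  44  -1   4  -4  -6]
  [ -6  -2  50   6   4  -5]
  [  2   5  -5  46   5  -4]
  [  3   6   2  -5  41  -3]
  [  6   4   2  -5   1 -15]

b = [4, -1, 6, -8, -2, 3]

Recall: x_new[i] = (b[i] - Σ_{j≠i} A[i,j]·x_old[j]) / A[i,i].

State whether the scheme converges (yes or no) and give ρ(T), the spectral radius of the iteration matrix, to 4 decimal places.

Let D = diag(-11, 44, 50, 46, 41, -15); L, U the strict triangles.
Jacobi: T = -D⁻¹(L+U), T[4,5] = -(-3)/(41) = +0.0732; T[4,4] = 0.
  T[0,:] = [+0.0000  +0.5455  +0.3636  -0.2727  -0.1818  -0.2727]
  T[1,:] = [+0.1136  +0.0000  +0.0227  -0.0909  +0.0909  +0.1364]
  T[2,:] = [+0.1200  +0.0400  +0.0000  -0.1200  -0.0800  +0.1000]
  T[3,:] = [-0.0435  -0.1087  +0.1087  +0.0000  -0.1087  +0.0870]
  T[4,:] = [-0.0732  -0.1463  -0.0488  +0.1220  +0.0000  +0.0732]
  T[5,:] = [+0.4000  +0.2667  +0.1333  -0.3333  +0.0667  +0.0000]
moduli |λ_i(T)| = 0.3227, 0.2512, 0.2512, 0.1287, 0.1287, 0.0637.
ρ(T) = max|λ| = 0.3227; 0.3227 < 1: convergent.

yes, ρ = 0.3227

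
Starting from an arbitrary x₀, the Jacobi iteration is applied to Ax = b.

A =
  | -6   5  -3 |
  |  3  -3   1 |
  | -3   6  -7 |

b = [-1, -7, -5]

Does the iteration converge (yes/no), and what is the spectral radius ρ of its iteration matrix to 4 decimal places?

no, ρ = 1.3220

Let D = diag(-6, -3, -7); L, U the strict triangles.
Jacobi: T = -D⁻¹(L+U), T[1,0] = -(3)/(-3) = +1.0000; T[1,1] = 0.
  T[0,:] = [+0.0000 +0.8333 -0.5000]
  T[1,:] = [+1.0000 +0.0000 +0.3333]
  T[2,:] = [-0.4286 +0.8571 +0.0000]
eigenvalue magnitudes: 1.3220, 0.8115, 0.5105.
ρ(T) = max|λ| = 1.3220; 1.3220 > 1: divergent.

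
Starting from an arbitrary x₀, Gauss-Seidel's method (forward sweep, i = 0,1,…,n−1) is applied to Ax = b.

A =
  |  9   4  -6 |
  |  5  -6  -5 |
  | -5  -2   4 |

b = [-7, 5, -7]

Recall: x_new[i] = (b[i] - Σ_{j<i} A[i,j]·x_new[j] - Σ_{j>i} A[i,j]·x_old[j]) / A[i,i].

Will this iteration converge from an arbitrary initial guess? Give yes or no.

yes

Write A = D+L+U with D = diag(9, -6, 4).
Gauss-Seidel: T = -(D+L)⁻¹U, row 0 first, T[0,2] = -(-6)/(9) = +0.6667; later rows by forward substitution.
  T[0,:] = [+0.0000 -0.4444 +0.6667]
  T[1,:] = [+0.0000 -0.3704 -0.2778]
  T[2,:] = [+0.0000 -0.7407 +0.6944]
|eigenvalues of T|: 0.8615, 0.5374, 0.0000.
ρ(T) = max|λ| = 0.8615; 0.8615 < 1, so it converges for any x₀.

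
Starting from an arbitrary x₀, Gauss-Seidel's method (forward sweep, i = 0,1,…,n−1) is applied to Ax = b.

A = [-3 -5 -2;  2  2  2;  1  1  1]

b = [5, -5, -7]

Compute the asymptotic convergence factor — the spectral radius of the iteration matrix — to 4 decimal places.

Diagonal D = diag(-3, 2, 1); L, U strict lower/upper.
T_GS = -(D+L)⁻¹U: row 0 first, T[0,2] = -(-2)/(-3) = -0.6667; later rows by forward substitution.
  T[0,:] = [+0.0000, -1.6667, -0.6667]
  T[1,:] = [+0.0000, +1.6667, -0.3333]
  T[2,:] = [+0.0000, +0.0000, +1.0000]
eigenvalue magnitudes: 1.6667, 1.0000, 0.0000.
ρ(T) = max|λ| = 1.6667; 1.6667 > 1: divergent.

1.6667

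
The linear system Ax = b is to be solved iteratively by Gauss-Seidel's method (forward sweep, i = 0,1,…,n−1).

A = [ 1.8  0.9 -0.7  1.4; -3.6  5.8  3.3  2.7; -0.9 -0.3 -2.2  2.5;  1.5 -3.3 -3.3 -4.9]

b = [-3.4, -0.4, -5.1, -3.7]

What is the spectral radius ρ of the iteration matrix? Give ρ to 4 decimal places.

Diagonal D = diag(1.8, 5.8, -2.2, -4.9); L, U strict lower/upper.
T_GS = -(D+L)⁻¹U: row 0 first, T[0,3] = -(1.4)/(1.8) = -0.7778; later rows by forward substitution.
  T[0,:] = [+0.0000  -0.5000  +0.3889  -0.7778]
  T[1,:] = [+0.0000  -0.3103  -0.3276  -0.9483]
  T[2,:] = [+0.0000  +0.2469  -0.1144  +1.5839]
  T[3,:] = [+0.0000  -0.1103  +0.4167  -0.6661]
eigenvalue magnitudes: 1.3119, 0.4065, 0.1856, 0.0000.
ρ(T) = max|λ| = 1.3119; 1.3119 > 1: divergent.

1.3119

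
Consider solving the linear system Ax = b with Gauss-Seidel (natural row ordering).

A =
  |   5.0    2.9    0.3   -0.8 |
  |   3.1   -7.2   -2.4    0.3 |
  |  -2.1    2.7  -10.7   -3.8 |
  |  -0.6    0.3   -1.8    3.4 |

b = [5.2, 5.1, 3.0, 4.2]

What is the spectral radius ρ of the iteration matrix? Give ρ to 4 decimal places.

Diagonal D = diag(5, -7.2, -10.7, 3.4); L, U strict lower/upper.
GS T = -(D+L)⁻¹U: row 0 first, T[0,3] = -(-0.8)/(5) = +0.1600; later rows by forward substitution.
  T[0,:] = [+0.0000, -0.5800, -0.0600, +0.1600]
  T[1,:] = [+0.0000, -0.2497, -0.3592, +0.1106]
  T[2,:] = [+0.0000, +0.0508, -0.0789, -0.3586]
  T[3,:] = [+0.0000, -0.0534, -0.0206, -0.1714]
|λ(T)| sorted: 0.3302, 0.1916, 0.1916, 0.0000.
spectral radius ρ = 0.3302; 0.3302 < 1: convergent.

0.3302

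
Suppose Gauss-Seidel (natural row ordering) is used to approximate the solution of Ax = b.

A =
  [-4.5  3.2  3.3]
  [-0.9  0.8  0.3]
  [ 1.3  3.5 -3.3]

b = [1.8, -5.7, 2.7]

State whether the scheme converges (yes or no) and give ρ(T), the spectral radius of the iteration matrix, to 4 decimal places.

no, ρ = 1.4959

Split A = D + L + U, D = diag(-4.5, 0.8, -3.3).
T_GS = -(D+L)⁻¹U: row 0 first, T[0,1] = -(3.2)/(-4.5) = +0.7111; later rows by forward substitution.
  T[0,:] = [+0.0000, +0.7111, +0.7333]
  T[1,:] = [+0.0000, +0.8000, +0.4500]
  T[2,:] = [+0.0000, +1.1286, +0.7662]
|roots of det(T-λI)|: 1.4959, 0.0702, 0.0000.
ρ = 1.4959; 1.4959 > 1: divergent.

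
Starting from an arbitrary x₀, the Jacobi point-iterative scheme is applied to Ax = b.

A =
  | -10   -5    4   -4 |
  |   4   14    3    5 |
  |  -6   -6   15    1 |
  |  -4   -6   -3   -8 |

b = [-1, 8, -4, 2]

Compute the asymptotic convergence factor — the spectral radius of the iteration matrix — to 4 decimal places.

0.8234

Write A = D+L+U with D = diag(-10, 14, 15, -8).
Jacobi T = -D⁻¹(L+U): T[2,0] = -(-6)/(15) = +0.4000; T[2,2] = 0.
  T[0,:] = [+0.0000  -0.5000  +0.4000  -0.4000]
  T[1,:] = [-0.2857  +0.0000  -0.2143  -0.3571]
  T[2,:] = [+0.4000  +0.4000  +0.0000  -0.0667]
  T[3,:] = [-0.5000  -0.7500  -0.3750  +0.0000]
|λ(T)| sorted: 0.8234, 0.6802, 0.4385, 0.2952.
ρ = 0.8234; 0.8234 < 1: convergent.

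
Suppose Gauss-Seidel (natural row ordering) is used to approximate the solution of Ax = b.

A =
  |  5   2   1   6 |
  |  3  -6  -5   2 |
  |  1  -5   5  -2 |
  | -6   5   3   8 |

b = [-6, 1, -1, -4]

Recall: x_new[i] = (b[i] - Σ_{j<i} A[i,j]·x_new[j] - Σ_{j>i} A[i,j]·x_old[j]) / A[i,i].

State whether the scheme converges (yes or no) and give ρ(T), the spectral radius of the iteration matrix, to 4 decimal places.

Let D = diag(5, -6, 5, 8); L, U the strict triangles.
Gauss-Seidel: T = -(D+L)⁻¹U, row 0 first, T[0,3] = -(6)/(5) = -1.2000; later rows by forward substitution.
  T[0,:] = [+0.0000 -0.4000 -0.2000 -1.2000]
  T[1,:] = [+0.0000 -0.2000 -0.9333 -0.2667]
  T[2,:] = [+0.0000 -0.1200 -0.8933 +0.3733]
  T[3,:] = [+0.0000 -0.1300 +0.7683 -0.8733]
|eigenvalues of T|: 1.4270, 0.6478, 0.1082, 0.0000.
ρ(T) = max|λ| = 1.4270; 1.4270 > 1 ⇒ diverges.

no, ρ = 1.4270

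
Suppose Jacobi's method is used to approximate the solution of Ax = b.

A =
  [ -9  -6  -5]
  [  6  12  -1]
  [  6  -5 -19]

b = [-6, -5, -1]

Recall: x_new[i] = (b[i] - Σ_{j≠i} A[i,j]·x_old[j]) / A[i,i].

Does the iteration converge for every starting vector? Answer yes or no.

Split A = D + L + U, D = diag(-9, 12, -19).
Jacobi: T = -D⁻¹(L+U), T[2,0] = -(6)/(-19) = +0.3158; T[2,2] = 0.
  T[0,:] = [+0.0000  -0.6667  -0.5556]
  T[1,:] = [-0.5000  +0.0000  +0.0833]
  T[2,:] = [+0.3158  -0.2632  +0.0000]
|λ(T)| sorted: 0.5488, 0.4064, 0.4064.
ρ(T) = max|λ| = 0.5488; 0.5488 < 1 ⇒ converges.

yes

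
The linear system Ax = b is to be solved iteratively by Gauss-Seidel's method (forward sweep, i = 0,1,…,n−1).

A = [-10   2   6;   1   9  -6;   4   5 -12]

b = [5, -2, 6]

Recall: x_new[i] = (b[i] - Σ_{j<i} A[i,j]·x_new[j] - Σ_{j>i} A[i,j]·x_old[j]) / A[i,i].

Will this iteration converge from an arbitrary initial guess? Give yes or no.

Write A = D+L+U with D = diag(-10, 9, -12).
GS T = -(D+L)⁻¹U: row 0 first, T[0,2] = -(6)/(-10) = +0.6000; later rows by forward substitution.
  T[0,:] = [+0.0000  +0.2000  +0.6000]
  T[1,:] = [+0.0000  -0.0222  +0.6000]
  T[2,:] = [+0.0000  +0.0574  +0.4500]
|eigenvalues of T|: 0.5142, 0.0864, 0.0000.
spectral radius ρ = 0.5142; 0.5142 < 1 ⇒ converges.

yes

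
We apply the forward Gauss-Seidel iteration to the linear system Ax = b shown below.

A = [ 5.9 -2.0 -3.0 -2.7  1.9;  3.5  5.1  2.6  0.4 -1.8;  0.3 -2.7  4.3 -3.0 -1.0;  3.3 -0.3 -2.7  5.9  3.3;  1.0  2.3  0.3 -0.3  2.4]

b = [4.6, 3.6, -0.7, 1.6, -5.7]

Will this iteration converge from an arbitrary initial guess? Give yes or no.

no

A = D + L + U where D = diag(5.9, 5.1, 4.3, 5.9, 2.4).
Gauss-Seidel: T = -(D+L)⁻¹U, row 0 first, T[0,2] = -(-3)/(5.9) = +0.5085; later rows by forward substitution.
  T[0,:] = [+0.0000 +0.3390 +0.5085 +0.4576 -0.3220]
  T[1,:] = [+0.0000 -0.2326 -0.8588 -0.3925 +0.5739]
  T[2,:] = [+0.0000 -0.1697 -0.5747 +0.4193 +0.6154]
  T[3,:] = [+0.0000 -0.2791 -0.5911 -0.0840 -0.0684]
  T[4,:] = [+0.0000 +0.0680 +0.6091 +0.1225 -0.5013]
|eigenvalues of T|: 1.2308, 0.2979, 0.2769, 0.2769, 0.0000.
spectral radius ρ = 1.2308; 1.2308 > 1, so it fails to converge.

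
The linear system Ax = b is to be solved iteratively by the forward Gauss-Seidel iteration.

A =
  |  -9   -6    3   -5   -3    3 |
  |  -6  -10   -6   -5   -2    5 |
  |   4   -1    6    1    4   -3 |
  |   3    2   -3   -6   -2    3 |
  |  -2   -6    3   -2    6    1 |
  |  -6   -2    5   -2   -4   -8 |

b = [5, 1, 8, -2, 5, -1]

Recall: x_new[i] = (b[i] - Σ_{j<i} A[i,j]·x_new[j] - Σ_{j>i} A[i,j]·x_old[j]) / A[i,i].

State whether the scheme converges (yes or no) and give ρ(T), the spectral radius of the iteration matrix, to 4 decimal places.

Write A = D+L+U with D = diag(-9, -10, 6, -6, 6, -8).
T_GS = -(D+L)⁻¹U: row 0 first, T[0,3] = -(-5)/(-9) = -0.5556; later rows by forward substitution.
  T[0,:] = [+0.0000, -0.6667, +0.3333, -0.5556, -0.3333, +0.3333]
  T[1,:] = [+0.0000, +0.4000, -0.8000, -0.1667, +0.0000, +0.3000]
  T[2,:] = [+0.0000, +0.5111, -0.3556, +0.1759, -0.4444, +0.3278]
  T[3,:] = [+0.0000, -0.4556, +0.0778, -0.4213, -0.2778, +0.6028]
  T[4,:] = [+0.0000, -0.2296, -0.4852, -0.5802, +0.0185, +0.2815]
  T[5,:] = [+0.0000, +0.9481, -0.0491, +0.9637, +0.0324, -0.4116]
moduli |λ_i(T)| = 1.5240, 0.5471, 0.5471, 0.1386, 0.0439, 0.0000.
ρ = 1.5240; 1.5240 > 1 ⇒ diverges.

no, ρ = 1.5240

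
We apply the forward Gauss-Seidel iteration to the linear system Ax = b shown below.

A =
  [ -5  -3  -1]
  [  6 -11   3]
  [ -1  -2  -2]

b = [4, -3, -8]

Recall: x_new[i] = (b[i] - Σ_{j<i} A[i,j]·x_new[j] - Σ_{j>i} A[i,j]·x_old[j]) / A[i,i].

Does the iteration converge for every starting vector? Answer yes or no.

A = D + L + U where D = diag(-5, -11, -2).
T_GS = -(D+L)⁻¹U: row 0 first, T[0,2] = -(-1)/(-5) = -0.2000; later rows by forward substitution.
  T[0,:] = [+0.0000  -0.6000  -0.2000]
  T[1,:] = [+0.0000  -0.3273  +0.1636]
  T[2,:] = [+0.0000  +0.6273  -0.0636]
eigenvalue magnitudes: 0.5419, 0.1510, 0.0000.
ρ = 0.5419; 0.5419 < 1: convergent.

yes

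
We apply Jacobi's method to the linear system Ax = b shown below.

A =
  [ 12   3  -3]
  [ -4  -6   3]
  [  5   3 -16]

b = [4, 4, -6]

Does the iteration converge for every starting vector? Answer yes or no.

yes

Diagonal D = diag(12, -6, -16); L, U strict lower/upper.
T_J = -D⁻¹(L+U): T[2,0] = -(5)/(-16) = +0.3125; T[2,2] = 0.
  T[0,:] = [+0.0000  -0.2500  +0.2500]
  T[1,:] = [-0.6667  +0.0000  +0.5000]
  T[2,:] = [+0.3125  +0.1875  +0.0000]
eigenvalue magnitudes: 0.6664, 0.4073, 0.2590.
ρ = 0.6664; 0.6664 < 1 ⇒ converges.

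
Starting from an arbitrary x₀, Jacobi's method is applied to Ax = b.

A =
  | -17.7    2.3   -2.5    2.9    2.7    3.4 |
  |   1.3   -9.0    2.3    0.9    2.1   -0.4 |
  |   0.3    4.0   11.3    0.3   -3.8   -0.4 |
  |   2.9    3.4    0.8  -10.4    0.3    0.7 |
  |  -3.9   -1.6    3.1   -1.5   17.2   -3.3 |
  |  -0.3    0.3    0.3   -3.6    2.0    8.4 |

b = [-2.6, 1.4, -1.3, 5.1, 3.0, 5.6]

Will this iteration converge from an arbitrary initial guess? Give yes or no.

yes

Diagonal D = diag(-17.7, -9, 11.3, -10.4, 17.2, 8.4); L, U strict lower/upper.
T_J = -D⁻¹(L+U): T[3,0] = -(2.9)/(-10.4) = +0.2788; T[3,3] = 0.
  T[0,:] = [+0.0000 +0.1299 -0.1412 +0.1638 +0.1525 +0.1921]
  T[1,:] = [+0.1444 +0.0000 +0.2556 +0.1000 +0.2333 -0.0444]
  T[2,:] = [-0.0265 -0.3540 +0.0000 -0.0265 +0.3363 +0.0354]
  T[3,:] = [+0.2788 +0.3269 +0.0769 +0.0000 +0.0288 +0.0673]
  T[4,:] = [+0.2267 +0.0930 -0.1802 +0.0872 +0.0000 +0.1919]
  T[5,:] = [+0.0357 -0.0357 -0.0357 +0.4286 -0.2381 +0.0000]
eigenvalue magnitudes: 0.5374, 0.4511, 0.4511, 0.2450, 0.2196, 0.0120.
spectral radius ρ = 0.5374; 0.5374 < 1: convergent.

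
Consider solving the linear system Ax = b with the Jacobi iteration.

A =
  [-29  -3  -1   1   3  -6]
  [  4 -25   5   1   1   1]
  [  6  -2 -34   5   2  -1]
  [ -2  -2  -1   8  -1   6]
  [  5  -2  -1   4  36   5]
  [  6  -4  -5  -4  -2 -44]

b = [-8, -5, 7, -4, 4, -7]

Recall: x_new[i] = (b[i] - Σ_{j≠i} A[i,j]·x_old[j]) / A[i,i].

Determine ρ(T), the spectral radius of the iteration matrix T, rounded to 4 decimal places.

A = D + L + U where D = diag(-29, -25, -34, 8, 36, -44).
Jacobi: T = -D⁻¹(L+U), T[0,3] = -(1)/(-29) = +0.0345; T[0,0] = 0.
  T[0,:] = [+0.0000  -0.1034  -0.0345  +0.0345  +0.1034  -0.2069]
  T[1,:] = [+0.1600  +0.0000  +0.2000  +0.0400  +0.0400  +0.0400]
  T[2,:] = [+0.1765  -0.0588  +0.0000  +0.1471  +0.0588  -0.0294]
  T[3,:] = [+0.2500  +0.2500  +0.1250  +0.0000  +0.1250  -0.7500]
  T[4,:] = [-0.1389  +0.0556  +0.0278  -0.1111  +0.0000  -0.1389]
  T[5,:] = [+0.1364  -0.0909  -0.1136  -0.0909  -0.0455  +0.0000]
|eigenvalues of T|: 0.3982, 0.2981, 0.2981, 0.2331, 0.1016, 0.0106.
ρ = 0.3982; 0.3982 < 1, so it converges for any x₀.

0.3982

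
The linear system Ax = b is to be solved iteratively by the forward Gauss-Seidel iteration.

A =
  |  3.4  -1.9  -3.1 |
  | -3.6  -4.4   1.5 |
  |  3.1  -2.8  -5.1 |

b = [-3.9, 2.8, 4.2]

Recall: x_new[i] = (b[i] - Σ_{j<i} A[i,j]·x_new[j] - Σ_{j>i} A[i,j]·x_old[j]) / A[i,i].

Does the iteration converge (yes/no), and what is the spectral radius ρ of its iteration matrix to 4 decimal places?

yes, ρ = 0.5356

Diagonal D = diag(3.4, -4.4, -5.1); L, U strict lower/upper.
GS T = -(D+L)⁻¹U: row 0 first, T[0,1] = -(-1.9)/(3.4) = +0.5588; later rows by forward substitution.
  T[0,:] = [+0.0000, +0.5588, +0.9118]
  T[1,:] = [+0.0000, -0.4572, -0.4051]
  T[2,:] = [+0.0000, +0.5907, +0.7766]
|roots of det(T-λI)|: 0.5356, 0.2162, 0.0000.
ρ(T) = max|λ| = 0.5356; 0.5356 < 1: convergent.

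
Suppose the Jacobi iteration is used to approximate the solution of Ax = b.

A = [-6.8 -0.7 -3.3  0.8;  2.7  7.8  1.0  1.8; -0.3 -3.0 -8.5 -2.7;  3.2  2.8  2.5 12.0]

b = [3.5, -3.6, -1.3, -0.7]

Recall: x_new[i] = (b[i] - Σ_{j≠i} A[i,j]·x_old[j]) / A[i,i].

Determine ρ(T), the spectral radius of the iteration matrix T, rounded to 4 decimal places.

0.6497

Diagonal D = diag(-6.8, 7.8, -8.5, 12); L, U strict lower/upper.
T_J = -D⁻¹(L+U): T[0,1] = -(-0.7)/(-6.8) = -0.1029; T[0,0] = 0.
  T[0,:] = [+0.0000 -0.1029 -0.4853 +0.1176]
  T[1,:] = [-0.3462 +0.0000 -0.1282 -0.2308]
  T[2,:] = [-0.0353 -0.3529 +0.0000 -0.3176]
  T[3,:] = [-0.2667 -0.2333 -0.2083 +0.0000]
eigenvalue magnitudes: 0.6497, 0.3795, 0.3795, 0.2063.
ρ = 0.6497; 0.6497 < 1 ⇒ converges.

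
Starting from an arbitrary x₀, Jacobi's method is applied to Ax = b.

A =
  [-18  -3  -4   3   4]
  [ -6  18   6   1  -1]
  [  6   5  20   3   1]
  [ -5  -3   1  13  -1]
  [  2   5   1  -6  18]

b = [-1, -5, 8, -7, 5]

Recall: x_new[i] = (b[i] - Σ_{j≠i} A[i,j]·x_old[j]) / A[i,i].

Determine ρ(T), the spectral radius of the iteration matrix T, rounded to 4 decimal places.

0.5173

Let D = diag(-18, 18, 20, 13, 18); L, U the strict triangles.
Jacobi: T = -D⁻¹(L+U), T[0,1] = -(-3)/(-18) = -0.1667; T[0,0] = 0.
  T[0,:] = [+0.0000 -0.1667 -0.2222 +0.1667 +0.2222]
  T[1,:] = [+0.3333 +0.0000 -0.3333 -0.0556 +0.0556]
  T[2,:] = [-0.3000 -0.2500 +0.0000 -0.1500 -0.0500]
  T[3,:] = [+0.3846 +0.2308 -0.0769 +0.0000 +0.0769]
  T[4,:] = [-0.1111 -0.2778 -0.0556 +0.3333 +0.0000]
moduli |λ_i(T)| = 0.5173, 0.3022, 0.3022, 0.1947, 0.0798.
ρ(T) = max|λ| = 0.5173; 0.5173 < 1, so it converges for any x₀.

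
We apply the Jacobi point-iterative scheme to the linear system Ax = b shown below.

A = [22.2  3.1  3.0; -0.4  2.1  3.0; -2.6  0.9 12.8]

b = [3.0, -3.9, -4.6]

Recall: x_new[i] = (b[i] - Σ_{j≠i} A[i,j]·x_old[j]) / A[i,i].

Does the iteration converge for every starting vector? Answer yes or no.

A = D + L + U where D = diag(22.2, 2.1, 12.8).
T_J = -D⁻¹(L+U): T[0,2] = -(3)/(22.2) = -0.1351; T[0,0] = 0.
  T[0,:] = [+0.0000, -0.1396, -0.1351]
  T[1,:] = [+0.1905, +0.0000, -1.4286]
  T[2,:] = [+0.2031, -0.0703, +0.0000]
|roots of det(T-λI)|: 0.3927, 0.3283, 0.3283.
ρ = 0.3927; 0.3927 < 1, so it converges for any x₀.

yes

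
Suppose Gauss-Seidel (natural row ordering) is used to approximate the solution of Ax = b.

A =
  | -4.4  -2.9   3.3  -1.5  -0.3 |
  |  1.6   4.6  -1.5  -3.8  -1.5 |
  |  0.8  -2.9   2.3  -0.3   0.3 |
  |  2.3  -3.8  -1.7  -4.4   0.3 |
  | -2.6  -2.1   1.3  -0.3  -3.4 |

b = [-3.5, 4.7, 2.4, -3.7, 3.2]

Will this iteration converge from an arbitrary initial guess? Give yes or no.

no

Write A = D+L+U with D = diag(-4.4, 4.6, 2.3, -4.4, -3.4).
GS T = -(D+L)⁻¹U: row 0 first, T[0,3] = -(-1.5)/(-4.4) = -0.3409; later rows by forward substitution.
  T[0,:] = [+0.0000, -0.6591, +0.7500, -0.3409, -0.0682]
  T[1,:] = [+0.0000, +0.2292, +0.0652, +0.9447, +0.3498]
  T[2,:] = [+0.0000, +0.5183, -0.1786, +1.4401, +0.3343]
  T[3,:] = [+0.0000, -0.7428, +0.4047, -1.5505, -0.3987]
  T[4,:] = [+0.0000, +0.6261, -0.7178, +0.3647, -0.0009]
|roots of det(T-λI)|: 1.3670, 0.2913, 0.1781, 0.0206, 0.0000.
spectral radius ρ = 1.3670; 1.3670 > 1: divergent.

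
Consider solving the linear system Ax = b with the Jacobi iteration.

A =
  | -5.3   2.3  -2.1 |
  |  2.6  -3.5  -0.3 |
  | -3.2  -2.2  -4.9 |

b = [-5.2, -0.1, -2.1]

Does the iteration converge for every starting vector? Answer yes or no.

A = D + L + U where D = diag(-5.3, -3.5, -4.9).
Jacobi T = -D⁻¹(L+U): T[2,0] = -(-3.2)/(-4.9) = -0.6531; T[2,2] = 0.
  T[0,:] = [+0.0000  +0.4340  -0.3962]
  T[1,:] = [+0.7429  +0.0000  -0.0857]
  T[2,:] = [-0.6531  -0.4490  +0.0000]
|eigenvalues of T|: 0.8917, 0.5985, 0.2931.
ρ = 0.8917; 0.8917 < 1 ⇒ converges.

yes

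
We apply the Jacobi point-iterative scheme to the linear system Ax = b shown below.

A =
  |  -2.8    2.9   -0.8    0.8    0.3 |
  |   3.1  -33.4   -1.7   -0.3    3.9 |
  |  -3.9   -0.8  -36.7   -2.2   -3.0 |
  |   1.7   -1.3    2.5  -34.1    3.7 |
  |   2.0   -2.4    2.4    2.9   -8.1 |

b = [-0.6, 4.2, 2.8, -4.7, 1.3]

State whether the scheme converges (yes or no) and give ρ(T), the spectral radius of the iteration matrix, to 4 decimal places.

yes, ρ = 0.4469

Write A = D+L+U with D = diag(-2.8, -33.4, -36.7, -34.1, -8.1).
Jacobi: T = -D⁻¹(L+U), T[4,0] = -(2)/(-8.1) = +0.2469; T[4,4] = 0.
  T[0,:] = [+0.0000  +1.0357  -0.2857  +0.2857  +0.1071]
  T[1,:] = [+0.0928  +0.0000  -0.0509  -0.0090  +0.1168]
  T[2,:] = [-0.1063  -0.0218  +0.0000  -0.0599  -0.0817]
  T[3,:] = [+0.0499  -0.0381  +0.0733  +0.0000  +0.1085]
  T[4,:] = [+0.2469  -0.2963  +0.2963  +0.3580  +0.0000]
moduli |λ_i(T)| = 0.4469, 0.3213, 0.3213, 0.1054, 0.0197.
spectral radius ρ = 0.4469; 0.4469 < 1, so it converges for any x₀.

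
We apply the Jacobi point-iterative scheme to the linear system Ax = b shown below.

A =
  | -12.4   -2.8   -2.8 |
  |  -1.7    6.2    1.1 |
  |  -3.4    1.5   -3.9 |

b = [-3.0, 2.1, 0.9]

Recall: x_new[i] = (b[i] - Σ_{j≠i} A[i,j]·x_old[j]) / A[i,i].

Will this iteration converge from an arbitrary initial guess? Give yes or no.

yes

Split A = D + L + U, D = diag(-12.4, 6.2, -3.9).
Jacobi: T = -D⁻¹(L+U), T[1,0] = -(-1.7)/(6.2) = +0.2742; T[1,1] = 0.
  T[0,:] = [+0.0000  -0.2258  -0.2258]
  T[1,:] = [+0.2742  +0.0000  -0.1774]
  T[2,:] = [-0.8718  +0.3846  +0.0000]
eigenvalue magnitudes: 0.4456, 0.3631, 0.3631.
spectral radius ρ = 0.4456; 0.4456 < 1, so it converges for any x₀.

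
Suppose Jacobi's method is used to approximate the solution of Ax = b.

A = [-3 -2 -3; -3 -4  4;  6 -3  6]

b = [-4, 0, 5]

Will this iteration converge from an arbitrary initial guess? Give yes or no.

Split A = D + L + U, D = diag(-3, -4, 6).
T_J = -D⁻¹(L+U): T[2,1] = -(-3)/(6) = +0.5000; T[2,2] = 0.
  T[0,:] = [+0.0000 -0.6667 -1.0000]
  T[1,:] = [-0.7500 +0.0000 +1.0000]
  T[2,:] = [-1.0000 +0.5000 +0.0000]
moduli |λ_i(T)| = 1.6251, 0.9513, 0.6738.
ρ = 1.6251; 1.6251 > 1 ⇒ diverges.

no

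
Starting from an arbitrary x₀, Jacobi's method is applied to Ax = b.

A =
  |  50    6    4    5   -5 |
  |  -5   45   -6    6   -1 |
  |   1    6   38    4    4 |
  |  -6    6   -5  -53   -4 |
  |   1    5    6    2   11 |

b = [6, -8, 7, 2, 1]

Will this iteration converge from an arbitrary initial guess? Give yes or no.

yes

A = D + L + U where D = diag(50, 45, 38, -53, 11).
T_J = -D⁻¹(L+U): T[1,4] = -(-1)/(45) = +0.0222; T[1,1] = 0.
  T[0,:] = [+0.0000  -0.1200  -0.0800  -0.1000  +0.1000]
  T[1,:] = [+0.1111  +0.0000  +0.1333  -0.1333  +0.0222]
  T[2,:] = [-0.0263  -0.1579  +0.0000  -0.1053  -0.1053]
  T[3,:] = [-0.1132  +0.1132  -0.0943  +0.0000  -0.0755]
  T[4,:] = [-0.0909  -0.4545  -0.5455  -0.1818  +0.0000]
eigenvalue magnitudes: 0.2872, 0.2295, 0.2295, 0.2130, 0.0776.
spectral radius ρ = 0.2872; 0.2872 < 1: convergent.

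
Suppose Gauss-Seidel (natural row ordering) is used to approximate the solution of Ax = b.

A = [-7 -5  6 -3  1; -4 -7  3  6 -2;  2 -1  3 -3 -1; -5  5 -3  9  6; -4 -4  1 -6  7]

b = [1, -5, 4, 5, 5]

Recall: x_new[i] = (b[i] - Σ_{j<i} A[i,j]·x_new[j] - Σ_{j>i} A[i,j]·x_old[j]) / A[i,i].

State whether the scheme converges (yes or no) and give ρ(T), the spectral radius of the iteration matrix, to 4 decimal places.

no, ρ = 1.3800

Diagonal D = diag(-7, -7, 3, 9, 7); L, U strict lower/upper.
GS T = -(D+L)⁻¹U: row 0 first, T[0,2] = -(6)/(-7) = +0.8571; later rows by forward substitution.
  T[0,:] = [+0.0000 -0.7143 +0.8571 -0.4286 +0.1429]
  T[1,:] = [+0.0000 +0.4082 -0.0612 +1.1020 -0.3673]
  T[2,:] = [+0.0000 +0.6122 -0.5918 +1.6531 +0.1156]
  T[3,:] = [+0.0000 -0.4195 +0.3129 -0.2993 -0.3447]
  T[4,:] = [+0.0000 -0.6220 +0.8076 -0.1079 -0.4402]
|roots of det(T-λI)|: 1.3800, 0.4921, 0.4921, 0.3490, 0.0000.
spectral radius ρ = 1.3800; 1.3800 > 1: divergent.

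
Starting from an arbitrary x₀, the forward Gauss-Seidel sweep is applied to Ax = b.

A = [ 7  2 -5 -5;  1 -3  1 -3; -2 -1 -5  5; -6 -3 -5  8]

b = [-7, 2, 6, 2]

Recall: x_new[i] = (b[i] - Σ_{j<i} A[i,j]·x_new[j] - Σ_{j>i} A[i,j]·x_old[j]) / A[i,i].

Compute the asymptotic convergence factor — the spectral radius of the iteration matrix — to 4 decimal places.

A = D + L + U where D = diag(7, -3, -5, 8).
GS T = -(D+L)⁻¹U: row 0 first, T[0,2] = -(-5)/(7) = +0.7143; later rows by forward substitution.
  T[0,:] = [+0.0000 -0.2857 +0.7143 +0.7143]
  T[1,:] = [+0.0000 -0.0952 +0.5714 -0.7619]
  T[2,:] = [+0.0000 +0.1333 -0.4000 +0.8667]
  T[3,:] = [+0.0000 -0.1667 +0.5000 +0.7917]
|eigenvalues of T|: 1.1223, 0.8968, 0.0710, 0.0000.
spectral radius ρ = 1.1223; 1.1223 > 1 ⇒ diverges.

1.1223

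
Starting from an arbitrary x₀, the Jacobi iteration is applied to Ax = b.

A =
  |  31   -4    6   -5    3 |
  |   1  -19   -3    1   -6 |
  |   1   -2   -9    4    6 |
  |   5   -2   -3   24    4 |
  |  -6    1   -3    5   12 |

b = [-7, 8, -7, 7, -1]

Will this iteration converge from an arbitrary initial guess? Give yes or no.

yes

Split A = D + L + U, D = diag(31, -19, -9, 24, 12).
T_J = -D⁻¹(L+U): T[4,3] = -(5)/(12) = -0.4167; T[4,4] = 0.
  T[0,:] = [+0.0000  +0.1290  -0.1935  +0.1613  -0.0968]
  T[1,:] = [+0.0526  +0.0000  -0.1579  +0.0526  -0.3158]
  T[2,:] = [+0.1111  -0.2222  +0.0000  +0.4444  +0.6667]
  T[3,:] = [-0.2083  +0.0833  +0.1250  +0.0000  -0.1667]
  T[4,:] = [+0.5000  -0.0833  +0.2500  -0.4167  +0.0000]
eigenvalue magnitudes: 0.6308, 0.4335, 0.4335, 0.1884, 0.1562.
spectral radius ρ = 0.6308; 0.6308 < 1 ⇒ converges.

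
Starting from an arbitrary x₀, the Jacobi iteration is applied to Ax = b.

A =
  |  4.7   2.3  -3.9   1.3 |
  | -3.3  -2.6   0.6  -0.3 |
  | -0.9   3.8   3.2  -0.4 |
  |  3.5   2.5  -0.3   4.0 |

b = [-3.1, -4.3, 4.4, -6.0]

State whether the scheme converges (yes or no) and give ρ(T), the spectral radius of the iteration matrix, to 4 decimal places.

no, ρ = 1.2601

Diagonal D = diag(4.7, -2.6, 3.2, 4); L, U strict lower/upper.
Jacobi: T = -D⁻¹(L+U), T[3,1] = -(2.5)/(4) = -0.6250; T[3,3] = 0.
  T[0,:] = [+0.0000 -0.4894 +0.8298 -0.2766]
  T[1,:] = [-1.2692 +0.0000 +0.2308 -0.1154]
  T[2,:] = [+0.2812 -1.1875 +0.0000 +0.1250]
  T[3,:] = [-0.8750 -0.6250 +0.0750 +0.0000]
|roots of det(T-λI)|: 1.2601, 0.8086, 0.8086, 0.0242.
spectral radius ρ = 1.2601; 1.2601 > 1: divergent.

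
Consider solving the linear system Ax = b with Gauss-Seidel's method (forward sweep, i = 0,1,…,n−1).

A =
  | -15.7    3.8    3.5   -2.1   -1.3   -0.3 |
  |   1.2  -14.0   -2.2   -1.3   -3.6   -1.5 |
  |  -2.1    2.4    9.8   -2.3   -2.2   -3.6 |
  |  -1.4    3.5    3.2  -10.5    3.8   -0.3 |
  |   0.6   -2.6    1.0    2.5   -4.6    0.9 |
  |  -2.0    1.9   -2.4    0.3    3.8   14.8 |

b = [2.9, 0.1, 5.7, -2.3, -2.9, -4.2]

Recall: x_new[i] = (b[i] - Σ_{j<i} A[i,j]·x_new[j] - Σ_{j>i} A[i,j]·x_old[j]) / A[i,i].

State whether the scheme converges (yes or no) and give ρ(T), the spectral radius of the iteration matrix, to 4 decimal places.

Diagonal D = diag(-15.7, -14, 9.8, -10.5, -4.6, 14.8); L, U strict lower/upper.
T_GS = -(D+L)⁻¹U: row 0 first, T[0,3] = -(-2.1)/(-15.7) = -0.1338; later rows by forward substitution.
  T[0,:] = [+0.0000 +0.2420 +0.2229 -0.1338 -0.0828 -0.0191]
  T[1,:] = [+0.0000 +0.0207 -0.1380 -0.1043 -0.2642 -0.1088]
  T[2,:] = [+0.0000 +0.0468 +0.0816 +0.2316 +0.2715 +0.3899]
  T[3,:] = [+0.0000 -0.0111 -0.0509 +0.0536 +0.3676 +0.0565]
  T[4,:] = [+0.0000 +0.0240 +0.0972 +0.1210 +0.3973 +0.3701]
  T[5,:] = [+0.0000 +0.0317 +0.0372 +0.0007 -0.0427 -0.0216]
eigenvalue magnitudes: 0.5167, 0.1290, 0.1290, 0.1011, 0.0982, 0.0000.
spectral radius ρ = 0.5167; 0.5167 < 1, so it converges for any x₀.

yes, ρ = 0.5167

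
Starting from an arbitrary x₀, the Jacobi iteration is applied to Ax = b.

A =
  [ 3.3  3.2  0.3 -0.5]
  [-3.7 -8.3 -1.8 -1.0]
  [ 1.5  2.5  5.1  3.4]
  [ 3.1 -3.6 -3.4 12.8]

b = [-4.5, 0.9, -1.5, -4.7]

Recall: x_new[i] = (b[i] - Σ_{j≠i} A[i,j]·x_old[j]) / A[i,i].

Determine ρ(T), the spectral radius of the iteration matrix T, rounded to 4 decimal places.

0.7889

A = D + L + U where D = diag(3.3, -8.3, 5.1, 12.8).
Jacobi T = -D⁻¹(L+U): T[3,1] = -(-3.6)/(12.8) = +0.2812; T[3,3] = 0.
  T[0,:] = [+0.0000  -0.9697  -0.0909  +0.1515]
  T[1,:] = [-0.4458  +0.0000  -0.2169  -0.1205]
  T[2,:] = [-0.2941  -0.4902  +0.0000  -0.6667]
  T[3,:] = [-0.2422  +0.2812  +0.2656  +0.0000]
eigenvalue magnitudes: 0.7889, 0.6533, 0.4649, 0.4649.
ρ = 0.7889; 0.7889 < 1: convergent.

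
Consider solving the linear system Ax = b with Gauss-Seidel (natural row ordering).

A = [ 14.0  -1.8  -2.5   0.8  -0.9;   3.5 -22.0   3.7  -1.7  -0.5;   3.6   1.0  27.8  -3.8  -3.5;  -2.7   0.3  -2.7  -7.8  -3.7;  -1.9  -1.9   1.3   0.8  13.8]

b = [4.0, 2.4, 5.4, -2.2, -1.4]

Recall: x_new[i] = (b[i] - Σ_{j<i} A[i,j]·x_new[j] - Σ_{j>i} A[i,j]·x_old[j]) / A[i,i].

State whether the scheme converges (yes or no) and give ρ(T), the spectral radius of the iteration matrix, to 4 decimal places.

yes, ρ = 0.1831

Write A = D+L+U with D = diag(14, -22, 27.8, -7.8, 13.8).
GS T = -(D+L)⁻¹U: row 0 first, T[0,2] = -(-2.5)/(14) = +0.1786; later rows by forward substitution.
  T[0,:] = [+0.0000, +0.1286, +0.1786, -0.0571, +0.0643]
  T[1,:] = [+0.0000, +0.0205, +0.1966, -0.0864, -0.0125]
  T[2,:] = [+0.0000, -0.0174, -0.0302, +0.1472, +0.1180]
  T[3,:] = [+0.0000, -0.0377, -0.0438, -0.0345, -0.5379]
  T[4,:] = [+0.0000, +0.0243, +0.0570, -0.0316, +0.0272]
eigenvalue magnitudes: 0.1831, 0.1491, 0.1491, 0.0474, 0.0000.
ρ(T) = max|λ| = 0.1831; 0.1831 < 1: convergent.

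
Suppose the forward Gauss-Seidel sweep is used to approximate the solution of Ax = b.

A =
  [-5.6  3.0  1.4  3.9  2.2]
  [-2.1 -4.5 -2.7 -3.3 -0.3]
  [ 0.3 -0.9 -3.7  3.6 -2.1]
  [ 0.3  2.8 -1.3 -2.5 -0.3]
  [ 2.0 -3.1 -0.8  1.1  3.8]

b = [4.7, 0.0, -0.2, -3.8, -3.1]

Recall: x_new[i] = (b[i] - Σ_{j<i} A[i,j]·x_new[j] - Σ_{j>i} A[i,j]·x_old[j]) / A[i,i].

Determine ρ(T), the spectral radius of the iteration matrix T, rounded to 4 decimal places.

1.3047

Write A = D+L+U with D = diag(-5.6, -4.5, -3.7, -2.5, 3.8).
T_GS = -(D+L)⁻¹U: row 0 first, T[0,1] = -(3)/(-5.6) = +0.5357; later rows by forward substitution.
  T[0,:] = [+0.0000  +0.5357  +0.2500  +0.6964  +0.3929]
  T[1,:] = [+0.0000  -0.2500  -0.7167  -1.0583  -0.2500]
  T[2,:] = [+0.0000  +0.1042  +0.1946  +1.2869  -0.4749]
  T[3,:] = [+0.0000  -0.2699  -0.8739  -1.7709  -0.1059]
  T[4,:] = [+0.0000  -0.3858  -0.4223  -0.4464  -0.4800]
eigenvalue magnitudes: 1.3047, 0.7863, 0.1388, 0.1388, 0.0000.
ρ = 1.3047; 1.3047 > 1: divergent.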